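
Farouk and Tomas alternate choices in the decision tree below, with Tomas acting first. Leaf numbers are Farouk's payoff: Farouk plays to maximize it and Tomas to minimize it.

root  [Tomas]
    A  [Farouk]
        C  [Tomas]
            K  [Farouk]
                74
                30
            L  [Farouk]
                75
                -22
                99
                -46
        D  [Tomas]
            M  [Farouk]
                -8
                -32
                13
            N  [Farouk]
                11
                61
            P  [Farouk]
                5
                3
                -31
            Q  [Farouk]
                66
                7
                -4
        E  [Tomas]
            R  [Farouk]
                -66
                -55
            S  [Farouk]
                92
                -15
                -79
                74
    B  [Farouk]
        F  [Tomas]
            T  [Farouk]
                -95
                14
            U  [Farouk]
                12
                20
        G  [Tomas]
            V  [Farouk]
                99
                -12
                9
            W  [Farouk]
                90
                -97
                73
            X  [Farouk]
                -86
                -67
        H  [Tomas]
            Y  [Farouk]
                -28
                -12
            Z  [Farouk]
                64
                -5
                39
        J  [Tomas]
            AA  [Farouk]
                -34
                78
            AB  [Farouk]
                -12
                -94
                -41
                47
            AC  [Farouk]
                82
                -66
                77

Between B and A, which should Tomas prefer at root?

T (Farouk): max(-95, 14) = 14
U (Farouk): max(12, 20) = 20
F (Tomas): min(14, 20) = 14
V (Farouk): max(99, -12, 9) = 99
W (Farouk): max(90, -97, 73) = 90
X (Farouk): max(-86, -67) = -67
G (Tomas): min(99, 90, -67) = -67
Y (Farouk): max(-28, -12) = -12
Z (Farouk): max(64, -5, 39) = 64
H (Tomas): min(-12, 64) = -12
AA (Farouk): max(-34, 78) = 78
AB (Farouk): max(-12, -94, -41, 47) = 47
AC (Farouk): max(82, -66, 77) = 82
J (Tomas): min(78, 47, 82) = 47
B (Farouk): max(14, -67, -12, 47) = 47
K (Farouk): max(74, 30) = 74
L (Farouk): max(75, -22, 99, -46) = 99
C (Tomas): min(74, 99) = 74
M (Farouk): max(-8, -32, 13) = 13
N (Farouk): max(11, 61) = 61
P (Farouk): max(5, 3, -31) = 5
Q (Farouk): max(66, 7, -4) = 66
D (Tomas): min(13, 61, 5, 66) = 5
R (Farouk): max(-66, -55) = -55
S (Farouk): max(92, -15, -79, 74) = 92
E (Tomas): min(-55, 92) = -55
A (Farouk): max(74, 5, -55) = 74
Tomas prefers the lower value; B=47, A=74. B is better since 47 < 74.

B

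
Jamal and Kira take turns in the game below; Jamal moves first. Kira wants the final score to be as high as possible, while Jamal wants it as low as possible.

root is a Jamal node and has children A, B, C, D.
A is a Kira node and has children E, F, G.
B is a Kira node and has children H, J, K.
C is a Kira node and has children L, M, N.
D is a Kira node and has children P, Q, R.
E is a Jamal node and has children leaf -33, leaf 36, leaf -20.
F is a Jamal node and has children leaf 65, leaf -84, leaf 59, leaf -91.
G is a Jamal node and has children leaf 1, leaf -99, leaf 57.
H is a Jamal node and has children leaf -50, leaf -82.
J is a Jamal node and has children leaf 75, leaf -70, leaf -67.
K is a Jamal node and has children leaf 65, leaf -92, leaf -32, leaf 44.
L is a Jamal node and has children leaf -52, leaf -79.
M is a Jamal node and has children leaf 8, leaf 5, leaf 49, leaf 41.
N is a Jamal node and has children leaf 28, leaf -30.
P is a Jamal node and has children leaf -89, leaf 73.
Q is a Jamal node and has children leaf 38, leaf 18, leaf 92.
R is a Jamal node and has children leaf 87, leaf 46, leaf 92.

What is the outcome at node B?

H (Jamal): min(-50, -82) = -82
J (Jamal): min(75, -70, -67) = -70
K (Jamal): min(65, -92, -32, 44) = -92
B (Kira): max(-82, -70, -92) = -70

-70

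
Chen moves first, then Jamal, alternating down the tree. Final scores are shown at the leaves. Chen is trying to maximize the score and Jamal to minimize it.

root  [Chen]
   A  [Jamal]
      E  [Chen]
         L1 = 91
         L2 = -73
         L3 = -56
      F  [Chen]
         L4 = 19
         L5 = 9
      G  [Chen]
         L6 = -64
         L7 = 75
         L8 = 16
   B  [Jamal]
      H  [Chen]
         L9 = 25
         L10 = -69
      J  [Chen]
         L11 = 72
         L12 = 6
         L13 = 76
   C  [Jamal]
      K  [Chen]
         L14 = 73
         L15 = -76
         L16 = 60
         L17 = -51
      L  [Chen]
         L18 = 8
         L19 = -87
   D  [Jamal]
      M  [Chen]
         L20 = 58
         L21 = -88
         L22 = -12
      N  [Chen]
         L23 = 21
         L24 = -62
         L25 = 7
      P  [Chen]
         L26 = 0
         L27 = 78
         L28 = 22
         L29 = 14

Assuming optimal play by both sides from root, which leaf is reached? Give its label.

L9

E (Chen): max(91, -73, -56) = 91
F (Chen): max(19, 9) = 19
G (Chen): max(-64, 75, 16) = 75
A (Jamal): min(91, 19, 75) = 19
H (Chen): max(25, -69) = 25
J (Chen): max(72, 6, 76) = 76
B (Jamal): min(25, 76) = 25
K (Chen): max(73, -76, 60, -51) = 73
L (Chen): max(8, -87) = 8
C (Jamal): min(73, 8) = 8
M (Chen): max(58, -88, -12) = 58
N (Chen): max(21, -62, 7) = 21
P (Chen): max(0, 78, 22, 14) = 78
D (Jamal): min(58, 21, 78) = 21
root (Chen): max(19, 25, 8, 21) = 25
At root, Chen picks B (highest: 25).
At B, Jamal picks H (lowest: 25).
At H, Chen picks L9 (highest: 25).
Terminal value 25.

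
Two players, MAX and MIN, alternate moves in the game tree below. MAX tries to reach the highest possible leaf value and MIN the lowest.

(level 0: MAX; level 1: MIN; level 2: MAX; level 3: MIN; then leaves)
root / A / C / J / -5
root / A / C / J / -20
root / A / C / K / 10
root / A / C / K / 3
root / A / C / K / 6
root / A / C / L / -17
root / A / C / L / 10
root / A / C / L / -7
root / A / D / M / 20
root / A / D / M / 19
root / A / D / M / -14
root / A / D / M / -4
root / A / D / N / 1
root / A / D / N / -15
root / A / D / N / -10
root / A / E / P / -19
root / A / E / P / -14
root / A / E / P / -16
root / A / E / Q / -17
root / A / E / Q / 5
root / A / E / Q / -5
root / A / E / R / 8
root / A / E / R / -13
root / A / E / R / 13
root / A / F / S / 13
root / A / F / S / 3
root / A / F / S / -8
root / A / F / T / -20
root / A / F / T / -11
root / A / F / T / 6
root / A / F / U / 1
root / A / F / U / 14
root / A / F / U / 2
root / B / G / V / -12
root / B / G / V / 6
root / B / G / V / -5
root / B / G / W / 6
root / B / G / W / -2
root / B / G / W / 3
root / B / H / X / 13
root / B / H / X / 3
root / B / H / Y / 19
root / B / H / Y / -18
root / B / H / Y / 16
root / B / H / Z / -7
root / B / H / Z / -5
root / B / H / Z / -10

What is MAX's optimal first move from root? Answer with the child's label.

B

J (MIN): min(-5, -20) = -20
K (MIN): min(10, 3, 6) = 3
L (MIN): min(-17, 10, -7) = -17
C (MAX): max(-20, 3, -17) = 3
M (MIN): min(20, 19, -14, -4) = -14
N (MIN): min(1, -15, -10) = -15
D (MAX): max(-14, -15) = -14
P (MIN): min(-19, -14, -16) = -19
Q (MIN): min(-17, 5, -5) = -17
R (MIN): min(8, -13, 13) = -13
E (MAX): max(-19, -17, -13) = -13
S (MIN): min(13, 3, -8) = -8
T (MIN): min(-20, -11, 6) = -20
U (MIN): min(1, 14, 2) = 1
F (MAX): max(-8, -20, 1) = 1
A (MIN): min(3, -14, -13, 1) = -14
V (MIN): min(-12, 6, -5) = -12
W (MIN): min(6, -2, 3) = -2
G (MAX): max(-12, -2) = -2
X (MIN): min(13, 3) = 3
Y (MIN): min(19, -18, 16) = -18
Z (MIN): min(-7, -5, -10) = -10
H (MAX): max(3, -18, -10) = 3
B (MIN): min(-2, 3) = -2
root (MAX): max(-14, -2) = -2
MAX at root wants the highest of {A=-14, B=-2}, so chooses B.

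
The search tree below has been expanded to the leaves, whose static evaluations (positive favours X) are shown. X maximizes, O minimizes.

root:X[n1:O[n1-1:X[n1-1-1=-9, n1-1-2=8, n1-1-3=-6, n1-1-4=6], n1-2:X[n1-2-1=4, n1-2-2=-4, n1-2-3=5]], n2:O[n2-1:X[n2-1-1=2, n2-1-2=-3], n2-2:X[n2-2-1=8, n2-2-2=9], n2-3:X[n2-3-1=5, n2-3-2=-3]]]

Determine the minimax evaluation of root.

n1-1 (X): max(-9, 8, -6, 6) = 8
n1-2 (X): max(4, -4, 5) = 5
n1 (O): min(8, 5) = 5
n2-1 (X): max(2, -3) = 2
n2-2 (X): max(8, 9) = 9
n2-3 (X): max(5, -3) = 5
n2 (O): min(2, 9, 5) = 2
root (X): max(5, 2) = 5

5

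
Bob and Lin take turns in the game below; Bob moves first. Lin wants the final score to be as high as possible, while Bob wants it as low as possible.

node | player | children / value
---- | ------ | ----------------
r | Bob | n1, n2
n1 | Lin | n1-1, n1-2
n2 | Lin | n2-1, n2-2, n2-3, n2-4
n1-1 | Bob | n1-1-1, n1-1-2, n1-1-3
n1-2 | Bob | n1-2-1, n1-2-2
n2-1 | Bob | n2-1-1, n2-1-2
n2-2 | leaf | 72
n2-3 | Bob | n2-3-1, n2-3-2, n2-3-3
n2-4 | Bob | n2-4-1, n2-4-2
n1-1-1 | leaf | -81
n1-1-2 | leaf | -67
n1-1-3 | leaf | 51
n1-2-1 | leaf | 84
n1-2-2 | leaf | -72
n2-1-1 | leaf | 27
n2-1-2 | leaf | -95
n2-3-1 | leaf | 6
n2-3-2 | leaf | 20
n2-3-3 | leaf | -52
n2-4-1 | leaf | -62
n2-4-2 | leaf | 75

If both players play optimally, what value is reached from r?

n1-1 (Bob): min(-81, -67, 51) = -81
n1-2 (Bob): min(84, -72) = -72
n1 (Lin): max(-81, -72) = -72
n2-1 (Bob): min(27, -95) = -95
n2-3 (Bob): min(6, 20, -52) = -52
n2-4 (Bob): min(-62, 75) = -62
n2 (Lin): max(-95, 72, -52, -62) = 72
r (Bob): min(-72, 72) = -72

-72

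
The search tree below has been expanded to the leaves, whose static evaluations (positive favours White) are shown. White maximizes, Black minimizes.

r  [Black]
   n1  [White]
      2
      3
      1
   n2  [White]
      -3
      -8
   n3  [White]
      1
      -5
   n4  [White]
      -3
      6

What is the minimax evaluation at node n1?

3

n1 (White): max(2, 3, 1) = 3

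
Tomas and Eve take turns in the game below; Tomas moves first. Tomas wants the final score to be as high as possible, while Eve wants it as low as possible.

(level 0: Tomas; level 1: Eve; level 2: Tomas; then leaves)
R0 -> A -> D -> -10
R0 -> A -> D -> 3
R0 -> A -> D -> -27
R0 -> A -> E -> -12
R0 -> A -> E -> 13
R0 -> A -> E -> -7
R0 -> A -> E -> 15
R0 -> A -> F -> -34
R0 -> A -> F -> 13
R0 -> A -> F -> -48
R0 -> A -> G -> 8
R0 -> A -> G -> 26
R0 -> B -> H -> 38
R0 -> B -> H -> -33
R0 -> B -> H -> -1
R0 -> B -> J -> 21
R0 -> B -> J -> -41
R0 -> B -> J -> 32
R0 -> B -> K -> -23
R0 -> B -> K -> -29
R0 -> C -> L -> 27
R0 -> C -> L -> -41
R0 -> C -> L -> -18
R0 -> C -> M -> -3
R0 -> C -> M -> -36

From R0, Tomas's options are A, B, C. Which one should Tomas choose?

D (Tomas): max(-10, 3, -27) = 3
E (Tomas): max(-12, 13, -7, 15) = 15
F (Tomas): max(-34, 13, -48) = 13
G (Tomas): max(8, 26) = 26
A (Eve): min(3, 15, 13, 26) = 3
H (Tomas): max(38, -33, -1) = 38
J (Tomas): max(21, -41, 32) = 32
K (Tomas): max(-23, -29) = -23
B (Eve): min(38, 32, -23) = -23
L (Tomas): max(27, -41, -18) = 27
M (Tomas): max(-3, -36) = -3
C (Eve): min(27, -3) = -3
R0 (Tomas): max(3, -23, -3) = 3
Tomas at R0 wants the highest of {A=3, B=-23, C=-3}, so chooses A.

A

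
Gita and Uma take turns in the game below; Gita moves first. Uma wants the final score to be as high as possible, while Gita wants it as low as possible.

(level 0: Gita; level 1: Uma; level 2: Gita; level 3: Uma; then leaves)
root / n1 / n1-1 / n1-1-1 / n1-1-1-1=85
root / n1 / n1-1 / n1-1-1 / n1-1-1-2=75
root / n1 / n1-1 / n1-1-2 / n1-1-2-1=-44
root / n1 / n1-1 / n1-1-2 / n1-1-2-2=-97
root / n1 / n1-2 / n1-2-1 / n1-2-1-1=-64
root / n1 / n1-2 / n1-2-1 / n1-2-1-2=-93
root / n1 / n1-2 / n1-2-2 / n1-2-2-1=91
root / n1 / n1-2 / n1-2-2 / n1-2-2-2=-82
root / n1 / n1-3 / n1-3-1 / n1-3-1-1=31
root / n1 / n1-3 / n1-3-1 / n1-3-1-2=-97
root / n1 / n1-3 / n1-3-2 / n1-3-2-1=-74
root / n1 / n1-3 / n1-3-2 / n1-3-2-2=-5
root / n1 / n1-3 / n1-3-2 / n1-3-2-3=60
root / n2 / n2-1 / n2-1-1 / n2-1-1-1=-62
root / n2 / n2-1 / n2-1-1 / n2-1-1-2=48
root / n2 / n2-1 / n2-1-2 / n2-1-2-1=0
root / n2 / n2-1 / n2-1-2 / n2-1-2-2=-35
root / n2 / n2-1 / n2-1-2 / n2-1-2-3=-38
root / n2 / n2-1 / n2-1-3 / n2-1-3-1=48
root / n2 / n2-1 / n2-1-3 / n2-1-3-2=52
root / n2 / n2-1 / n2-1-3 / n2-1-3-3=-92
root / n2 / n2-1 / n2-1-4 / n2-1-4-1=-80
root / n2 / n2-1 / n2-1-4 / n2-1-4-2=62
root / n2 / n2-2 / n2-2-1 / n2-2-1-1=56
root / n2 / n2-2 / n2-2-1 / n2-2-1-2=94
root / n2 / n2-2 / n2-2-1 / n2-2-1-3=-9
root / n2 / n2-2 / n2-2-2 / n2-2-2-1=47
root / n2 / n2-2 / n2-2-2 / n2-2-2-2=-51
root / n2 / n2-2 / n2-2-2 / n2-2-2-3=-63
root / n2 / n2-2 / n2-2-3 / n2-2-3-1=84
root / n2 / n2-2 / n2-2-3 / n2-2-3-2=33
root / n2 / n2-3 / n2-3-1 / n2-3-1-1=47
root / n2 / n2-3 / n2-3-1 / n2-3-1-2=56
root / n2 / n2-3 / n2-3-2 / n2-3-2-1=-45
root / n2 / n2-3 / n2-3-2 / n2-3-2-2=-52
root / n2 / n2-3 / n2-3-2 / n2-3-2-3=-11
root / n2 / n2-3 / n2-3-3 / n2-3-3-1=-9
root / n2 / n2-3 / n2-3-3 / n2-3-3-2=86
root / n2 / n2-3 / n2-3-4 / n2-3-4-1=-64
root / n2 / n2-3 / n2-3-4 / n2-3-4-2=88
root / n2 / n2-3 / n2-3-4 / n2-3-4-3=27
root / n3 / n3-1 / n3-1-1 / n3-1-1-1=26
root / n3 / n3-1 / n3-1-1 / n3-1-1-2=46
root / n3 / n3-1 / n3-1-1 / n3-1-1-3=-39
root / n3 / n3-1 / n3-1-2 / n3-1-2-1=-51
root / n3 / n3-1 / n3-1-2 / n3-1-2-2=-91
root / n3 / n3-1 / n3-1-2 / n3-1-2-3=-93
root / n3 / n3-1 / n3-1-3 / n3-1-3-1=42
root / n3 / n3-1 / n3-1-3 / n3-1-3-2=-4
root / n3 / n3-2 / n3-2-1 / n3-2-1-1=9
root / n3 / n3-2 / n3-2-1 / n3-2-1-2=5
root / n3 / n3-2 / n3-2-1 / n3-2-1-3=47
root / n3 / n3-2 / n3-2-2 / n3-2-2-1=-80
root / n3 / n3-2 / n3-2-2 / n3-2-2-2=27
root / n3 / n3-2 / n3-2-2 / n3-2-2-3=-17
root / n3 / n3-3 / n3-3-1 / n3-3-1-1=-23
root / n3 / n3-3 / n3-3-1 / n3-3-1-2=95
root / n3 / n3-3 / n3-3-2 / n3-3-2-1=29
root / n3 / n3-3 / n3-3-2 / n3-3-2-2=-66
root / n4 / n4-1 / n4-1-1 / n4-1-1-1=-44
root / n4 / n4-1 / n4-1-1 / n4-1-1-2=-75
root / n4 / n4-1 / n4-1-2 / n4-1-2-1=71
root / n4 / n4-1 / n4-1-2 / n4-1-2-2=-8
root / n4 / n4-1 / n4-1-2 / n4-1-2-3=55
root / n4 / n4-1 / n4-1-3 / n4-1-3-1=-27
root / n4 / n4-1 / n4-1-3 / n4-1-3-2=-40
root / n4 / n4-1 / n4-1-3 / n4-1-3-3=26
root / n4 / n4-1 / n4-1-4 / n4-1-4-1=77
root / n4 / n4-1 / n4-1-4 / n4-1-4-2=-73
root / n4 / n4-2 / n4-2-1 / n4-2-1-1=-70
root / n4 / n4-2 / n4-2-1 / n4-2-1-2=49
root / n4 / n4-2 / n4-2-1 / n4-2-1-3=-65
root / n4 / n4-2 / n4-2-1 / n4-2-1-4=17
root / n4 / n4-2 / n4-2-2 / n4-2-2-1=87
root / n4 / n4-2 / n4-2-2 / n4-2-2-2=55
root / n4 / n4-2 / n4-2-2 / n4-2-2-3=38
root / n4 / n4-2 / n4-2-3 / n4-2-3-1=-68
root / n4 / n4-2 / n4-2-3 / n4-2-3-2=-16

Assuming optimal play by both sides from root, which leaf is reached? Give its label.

n4-2-3-2

n1-1-1 (Uma): max(85, 75) = 85
n1-1-2 (Uma): max(-44, -97) = -44
n1-1 (Gita): min(85, -44) = -44
n1-2-1 (Uma): max(-64, -93) = -64
n1-2-2 (Uma): max(91, -82) = 91
n1-2 (Gita): min(-64, 91) = -64
n1-3-1 (Uma): max(31, -97) = 31
n1-3-2 (Uma): max(-74, -5, 60) = 60
n1-3 (Gita): min(31, 60) = 31
n1 (Uma): max(-44, -64, 31) = 31
n2-1-1 (Uma): max(-62, 48) = 48
n2-1-2 (Uma): max(0, -35, -38) = 0
n2-1-3 (Uma): max(48, 52, -92) = 52
n2-1-4 (Uma): max(-80, 62) = 62
n2-1 (Gita): min(48, 0, 52, 62) = 0
n2-2-1 (Uma): max(56, 94, -9) = 94
n2-2-2 (Uma): max(47, -51, -63) = 47
n2-2-3 (Uma): max(84, 33) = 84
n2-2 (Gita): min(94, 47, 84) = 47
n2-3-1 (Uma): max(47, 56) = 56
n2-3-2 (Uma): max(-45, -52, -11) = -11
n2-3-3 (Uma): max(-9, 86) = 86
n2-3-4 (Uma): max(-64, 88, 27) = 88
n2-3 (Gita): min(56, -11, 86, 88) = -11
n2 (Uma): max(0, 47, -11) = 47
n3-1-1 (Uma): max(26, 46, -39) = 46
n3-1-2 (Uma): max(-51, -91, -93) = -51
n3-1-3 (Uma): max(42, -4) = 42
n3-1 (Gita): min(46, -51, 42) = -51
n3-2-1 (Uma): max(9, 5, 47) = 47
n3-2-2 (Uma): max(-80, 27, -17) = 27
n3-2 (Gita): min(47, 27) = 27
n3-3-1 (Uma): max(-23, 95) = 95
n3-3-2 (Uma): max(29, -66) = 29
n3-3 (Gita): min(95, 29) = 29
n3 (Uma): max(-51, 27, 29) = 29
n4-1-1 (Uma): max(-44, -75) = -44
n4-1-2 (Uma): max(71, -8, 55) = 71
n4-1-3 (Uma): max(-27, -40, 26) = 26
n4-1-4 (Uma): max(77, -73) = 77
n4-1 (Gita): min(-44, 71, 26, 77) = -44
n4-2-1 (Uma): max(-70, 49, -65, 17) = 49
n4-2-2 (Uma): max(87, 55, 38) = 87
n4-2-3 (Uma): max(-68, -16) = -16
n4-2 (Gita): min(49, 87, -16) = -16
n4 (Uma): max(-44, -16) = -16
root (Gita): min(31, 47, 29, -16) = -16
At root, Gita picks n4 (lowest: -16).
At n4, Uma picks n4-2 (highest: -16).
At n4-2, Gita picks n4-2-3 (lowest: -16).
At n4-2-3, Uma picks n4-2-3-2 (highest: -16).
Terminal value -16.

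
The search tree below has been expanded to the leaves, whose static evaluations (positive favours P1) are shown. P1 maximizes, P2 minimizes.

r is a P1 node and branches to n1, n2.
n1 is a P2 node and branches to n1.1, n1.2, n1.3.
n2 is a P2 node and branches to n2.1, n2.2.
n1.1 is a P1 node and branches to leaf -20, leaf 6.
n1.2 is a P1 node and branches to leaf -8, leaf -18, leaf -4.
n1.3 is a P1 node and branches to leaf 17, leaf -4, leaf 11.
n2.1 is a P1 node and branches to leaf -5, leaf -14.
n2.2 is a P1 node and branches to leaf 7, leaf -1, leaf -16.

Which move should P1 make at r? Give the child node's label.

n1

n1.1 (P1): max(-20, 6) = 6
n1.2 (P1): max(-8, -18, -4) = -4
n1.3 (P1): max(17, -4, 11) = 17
n1 (P2): min(6, -4, 17) = -4
n2.1 (P1): max(-5, -14) = -5
n2.2 (P1): max(7, -1, -16) = 7
n2 (P2): min(-5, 7) = -5
r (P1): max(-4, -5) = -4
P1 at r wants the highest of {n1=-4, n2=-5}, so chooses n1.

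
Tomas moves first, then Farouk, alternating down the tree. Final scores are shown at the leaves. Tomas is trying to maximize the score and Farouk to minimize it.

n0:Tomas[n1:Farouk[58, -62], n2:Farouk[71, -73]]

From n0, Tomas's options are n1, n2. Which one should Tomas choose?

n1 (Farouk): min(58, -62) = -62
n2 (Farouk): min(71, -73) = -73
n0 (Tomas): max(-62, -73) = -62
Tomas at n0 wants the highest of {n1=-62, n2=-73}, so chooses n1.

n1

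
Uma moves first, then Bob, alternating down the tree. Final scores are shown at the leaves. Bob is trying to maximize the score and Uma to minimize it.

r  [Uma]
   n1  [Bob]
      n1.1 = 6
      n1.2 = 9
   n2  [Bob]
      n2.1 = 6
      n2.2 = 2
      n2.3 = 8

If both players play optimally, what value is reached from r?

8

n1 (Bob): max(6, 9) = 9
n2 (Bob): max(6, 2, 8) = 8
r (Uma): min(9, 8) = 8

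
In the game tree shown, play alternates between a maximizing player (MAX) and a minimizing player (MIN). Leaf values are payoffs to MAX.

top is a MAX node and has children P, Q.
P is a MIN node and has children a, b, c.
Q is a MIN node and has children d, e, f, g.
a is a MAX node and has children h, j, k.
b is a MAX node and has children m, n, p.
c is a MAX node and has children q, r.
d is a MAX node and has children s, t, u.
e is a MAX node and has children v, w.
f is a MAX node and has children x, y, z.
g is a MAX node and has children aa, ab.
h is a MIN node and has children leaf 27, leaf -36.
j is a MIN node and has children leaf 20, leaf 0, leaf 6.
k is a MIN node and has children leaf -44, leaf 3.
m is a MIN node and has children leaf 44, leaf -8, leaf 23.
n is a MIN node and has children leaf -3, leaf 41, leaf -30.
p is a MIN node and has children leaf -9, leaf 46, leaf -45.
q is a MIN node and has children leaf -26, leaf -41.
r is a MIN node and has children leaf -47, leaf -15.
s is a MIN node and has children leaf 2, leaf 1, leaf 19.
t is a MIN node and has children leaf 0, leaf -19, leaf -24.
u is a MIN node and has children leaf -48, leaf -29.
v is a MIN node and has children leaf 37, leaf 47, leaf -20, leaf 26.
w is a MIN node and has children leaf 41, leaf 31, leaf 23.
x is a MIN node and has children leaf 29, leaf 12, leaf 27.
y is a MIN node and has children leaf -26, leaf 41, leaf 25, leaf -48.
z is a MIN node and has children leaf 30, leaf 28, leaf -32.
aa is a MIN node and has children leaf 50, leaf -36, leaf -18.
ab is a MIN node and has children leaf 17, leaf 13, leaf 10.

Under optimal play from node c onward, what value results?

-41

q (MIN): min(-26, -41) = -41
r (MIN): min(-47, -15) = -47
c (MAX): max(-41, -47) = -41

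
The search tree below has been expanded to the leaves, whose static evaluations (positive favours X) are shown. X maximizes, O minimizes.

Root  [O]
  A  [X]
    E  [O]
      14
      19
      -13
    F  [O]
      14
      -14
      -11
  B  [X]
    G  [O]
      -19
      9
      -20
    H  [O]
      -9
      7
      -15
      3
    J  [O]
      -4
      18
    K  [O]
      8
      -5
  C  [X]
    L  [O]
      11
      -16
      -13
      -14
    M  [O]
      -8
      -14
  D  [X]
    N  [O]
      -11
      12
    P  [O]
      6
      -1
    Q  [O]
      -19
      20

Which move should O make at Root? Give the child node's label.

C

E (O): min(14, 19, -13) = -13
F (O): min(14, -14, -11) = -14
A (X): max(-13, -14) = -13
G (O): min(-19, 9, -20) = -20
H (O): min(-9, 7, -15, 3) = -15
J (O): min(-4, 18) = -4
K (O): min(8, -5) = -5
B (X): max(-20, -15, -4, -5) = -4
L (O): min(11, -16, -13, -14) = -16
M (O): min(-8, -14) = -14
C (X): max(-16, -14) = -14
N (O): min(-11, 12) = -11
P (O): min(6, -1) = -1
Q (O): min(-19, 20) = -19
D (X): max(-11, -1, -19) = -1
Root (O): min(-13, -4, -14, -1) = -14
O at Root wants the lowest of {A=-13, B=-4, C=-14, D=-1}, so chooses C.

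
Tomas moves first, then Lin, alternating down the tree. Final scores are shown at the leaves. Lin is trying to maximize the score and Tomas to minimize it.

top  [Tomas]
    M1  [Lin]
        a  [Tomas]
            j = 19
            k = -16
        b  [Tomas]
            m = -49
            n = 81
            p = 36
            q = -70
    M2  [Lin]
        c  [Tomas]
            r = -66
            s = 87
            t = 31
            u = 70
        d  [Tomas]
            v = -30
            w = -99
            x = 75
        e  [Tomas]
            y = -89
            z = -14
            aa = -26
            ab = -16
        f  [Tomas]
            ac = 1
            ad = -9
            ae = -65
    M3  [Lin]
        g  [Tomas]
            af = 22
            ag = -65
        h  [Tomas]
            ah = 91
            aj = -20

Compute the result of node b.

-70

b (Tomas): min(-49, 81, 36, -70) = -70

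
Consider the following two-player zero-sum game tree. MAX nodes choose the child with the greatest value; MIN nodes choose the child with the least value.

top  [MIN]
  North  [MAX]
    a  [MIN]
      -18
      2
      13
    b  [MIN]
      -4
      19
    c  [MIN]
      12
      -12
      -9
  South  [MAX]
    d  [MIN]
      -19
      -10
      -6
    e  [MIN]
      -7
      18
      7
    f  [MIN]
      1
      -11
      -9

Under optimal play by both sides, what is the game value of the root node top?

a (MIN): min(-18, 2, 13) = -18
b (MIN): min(-4, 19) = -4
c (MIN): min(12, -12, -9) = -12
North (MAX): max(-18, -4, -12) = -4
d (MIN): min(-19, -10, -6) = -19
e (MIN): min(-7, 18, 7) = -7
f (MIN): min(1, -11, -9) = -11
South (MAX): max(-19, -7, -11) = -7
top (MIN): min(-4, -7) = -7

-7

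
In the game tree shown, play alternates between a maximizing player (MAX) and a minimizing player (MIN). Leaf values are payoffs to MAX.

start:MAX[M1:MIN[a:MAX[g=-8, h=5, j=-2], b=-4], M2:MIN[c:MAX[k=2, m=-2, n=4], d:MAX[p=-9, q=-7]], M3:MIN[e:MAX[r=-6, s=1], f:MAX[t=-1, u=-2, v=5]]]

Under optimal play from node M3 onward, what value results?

1

e (MAX): max(-6, 1) = 1
f (MAX): max(-1, -2, 5) = 5
M3 (MIN): min(1, 5) = 1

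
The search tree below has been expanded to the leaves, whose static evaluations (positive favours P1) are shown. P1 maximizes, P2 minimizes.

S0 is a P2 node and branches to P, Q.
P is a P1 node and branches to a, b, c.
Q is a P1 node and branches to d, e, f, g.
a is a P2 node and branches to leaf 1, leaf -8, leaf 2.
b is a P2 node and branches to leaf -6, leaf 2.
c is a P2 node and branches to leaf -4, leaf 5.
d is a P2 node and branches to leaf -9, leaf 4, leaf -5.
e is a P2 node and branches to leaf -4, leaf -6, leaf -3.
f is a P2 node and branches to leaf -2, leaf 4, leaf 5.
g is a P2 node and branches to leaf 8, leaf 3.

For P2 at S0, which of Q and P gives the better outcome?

P

d (P2): min(-9, 4, -5) = -9
e (P2): min(-4, -6, -3) = -6
f (P2): min(-2, 4, 5) = -2
g (P2): min(8, 3) = 3
Q (P1): max(-9, -6, -2, 3) = 3
a (P2): min(1, -8, 2) = -8
b (P2): min(-6, 2) = -6
c (P2): min(-4, 5) = -4
P (P1): max(-8, -6, -4) = -4
P2 prefers the lower value; Q=3, P=-4. P is better since -4 < 3.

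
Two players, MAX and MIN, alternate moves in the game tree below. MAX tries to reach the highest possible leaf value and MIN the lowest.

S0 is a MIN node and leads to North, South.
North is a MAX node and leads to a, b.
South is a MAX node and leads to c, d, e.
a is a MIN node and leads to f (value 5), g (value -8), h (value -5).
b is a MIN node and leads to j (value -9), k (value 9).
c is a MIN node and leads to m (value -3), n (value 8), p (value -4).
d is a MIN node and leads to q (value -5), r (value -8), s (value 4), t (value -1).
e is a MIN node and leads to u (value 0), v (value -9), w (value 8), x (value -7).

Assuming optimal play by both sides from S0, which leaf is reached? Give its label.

g

a (MIN): min(5, -8, -5) = -8
b (MIN): min(-9, 9) = -9
North (MAX): max(-8, -9) = -8
c (MIN): min(-3, 8, -4) = -4
d (MIN): min(-5, -8, 4, -1) = -8
e (MIN): min(0, -9, 8, -7) = -9
South (MAX): max(-4, -8, -9) = -4
S0 (MIN): min(-8, -4) = -8
At S0, MIN picks North (lowest: -8).
At North, MAX picks a (highest: -8).
At a, MIN picks g (lowest: -8).
Terminal value -8.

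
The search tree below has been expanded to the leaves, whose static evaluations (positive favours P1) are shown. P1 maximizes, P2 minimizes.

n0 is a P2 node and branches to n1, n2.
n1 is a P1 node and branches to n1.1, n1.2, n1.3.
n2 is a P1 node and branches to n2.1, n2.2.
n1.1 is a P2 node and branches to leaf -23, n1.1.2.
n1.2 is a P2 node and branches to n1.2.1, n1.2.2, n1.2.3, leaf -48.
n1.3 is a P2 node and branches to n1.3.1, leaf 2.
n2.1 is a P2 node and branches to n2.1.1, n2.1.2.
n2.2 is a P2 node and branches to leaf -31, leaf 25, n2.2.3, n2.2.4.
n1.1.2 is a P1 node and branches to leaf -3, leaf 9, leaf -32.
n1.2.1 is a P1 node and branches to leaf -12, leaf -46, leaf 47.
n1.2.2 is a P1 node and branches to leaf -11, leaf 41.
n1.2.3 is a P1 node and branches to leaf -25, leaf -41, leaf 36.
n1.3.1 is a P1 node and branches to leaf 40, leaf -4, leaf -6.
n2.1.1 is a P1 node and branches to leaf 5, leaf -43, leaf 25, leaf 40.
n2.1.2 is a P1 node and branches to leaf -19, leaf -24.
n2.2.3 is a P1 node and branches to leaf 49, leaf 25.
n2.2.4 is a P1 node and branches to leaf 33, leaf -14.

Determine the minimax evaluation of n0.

n1.1.2 (P1): max(-3, 9, -32) = 9
n1.1 (P2): min(-23, 9) = -23
n1.2.1 (P1): max(-12, -46, 47) = 47
n1.2.2 (P1): max(-11, 41) = 41
n1.2.3 (P1): max(-25, -41, 36) = 36
n1.2 (P2): min(47, 41, 36, -48) = -48
n1.3.1 (P1): max(40, -4, -6) = 40
n1.3 (P2): min(40, 2) = 2
n1 (P1): max(-23, -48, 2) = 2
n2.1.1 (P1): max(5, -43, 25, 40) = 40
n2.1.2 (P1): max(-19, -24) = -19
n2.1 (P2): min(40, -19) = -19
n2.2.3 (P1): max(49, 25) = 49
n2.2.4 (P1): max(33, -14) = 33
n2.2 (P2): min(-31, 25, 49, 33) = -31
n2 (P1): max(-19, -31) = -19
n0 (P2): min(2, -19) = -19

-19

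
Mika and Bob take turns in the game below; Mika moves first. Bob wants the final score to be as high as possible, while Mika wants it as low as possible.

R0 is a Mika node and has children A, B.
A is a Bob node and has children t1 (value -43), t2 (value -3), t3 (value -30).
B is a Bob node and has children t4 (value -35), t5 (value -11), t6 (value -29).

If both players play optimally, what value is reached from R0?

-11

A (Bob): max(-43, -3, -30) = -3
B (Bob): max(-35, -11, -29) = -11
R0 (Mika): min(-3, -11) = -11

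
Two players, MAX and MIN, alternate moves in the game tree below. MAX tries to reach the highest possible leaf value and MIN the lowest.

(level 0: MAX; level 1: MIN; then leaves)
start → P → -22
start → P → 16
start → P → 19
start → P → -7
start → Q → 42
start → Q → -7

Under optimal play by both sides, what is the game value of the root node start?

P (MIN): min(-22, 16, 19, -7) = -22
Q (MIN): min(42, -7) = -7
start (MAX): max(-22, -7) = -7

-7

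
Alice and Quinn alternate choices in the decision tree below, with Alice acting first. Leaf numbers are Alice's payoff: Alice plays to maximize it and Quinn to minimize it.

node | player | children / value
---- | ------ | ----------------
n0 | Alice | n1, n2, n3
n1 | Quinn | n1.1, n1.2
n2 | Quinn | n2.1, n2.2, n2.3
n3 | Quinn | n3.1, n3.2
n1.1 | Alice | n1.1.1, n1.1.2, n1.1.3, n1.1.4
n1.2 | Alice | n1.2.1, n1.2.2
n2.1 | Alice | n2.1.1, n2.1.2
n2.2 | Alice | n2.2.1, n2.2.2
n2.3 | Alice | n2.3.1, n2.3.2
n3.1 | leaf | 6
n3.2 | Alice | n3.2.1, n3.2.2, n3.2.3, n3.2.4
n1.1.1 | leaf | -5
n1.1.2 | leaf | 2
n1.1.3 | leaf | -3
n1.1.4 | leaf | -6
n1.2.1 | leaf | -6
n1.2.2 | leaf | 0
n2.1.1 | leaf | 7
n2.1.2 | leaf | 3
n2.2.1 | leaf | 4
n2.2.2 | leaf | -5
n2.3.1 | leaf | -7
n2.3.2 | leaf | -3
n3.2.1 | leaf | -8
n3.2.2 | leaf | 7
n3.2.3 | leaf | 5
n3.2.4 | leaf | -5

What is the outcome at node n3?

n3.2 (Alice): max(-8, 7, 5, -5) = 7
n3 (Quinn): min(6, 7) = 6

6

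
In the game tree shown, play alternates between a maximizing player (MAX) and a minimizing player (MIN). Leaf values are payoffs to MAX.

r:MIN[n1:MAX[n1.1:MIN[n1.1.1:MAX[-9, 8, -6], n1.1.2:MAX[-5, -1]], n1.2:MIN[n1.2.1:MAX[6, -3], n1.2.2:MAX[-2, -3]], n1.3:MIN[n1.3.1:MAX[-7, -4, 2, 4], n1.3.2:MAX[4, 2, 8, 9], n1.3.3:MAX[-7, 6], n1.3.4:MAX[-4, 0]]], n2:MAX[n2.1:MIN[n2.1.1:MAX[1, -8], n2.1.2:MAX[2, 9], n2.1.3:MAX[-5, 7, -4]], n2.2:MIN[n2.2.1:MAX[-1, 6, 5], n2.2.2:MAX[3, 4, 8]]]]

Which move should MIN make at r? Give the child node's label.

n1.1.1 (MAX): max(-9, 8, -6) = 8
n1.1.2 (MAX): max(-5, -1) = -1
n1.1 (MIN): min(8, -1) = -1
n1.2.1 (MAX): max(6, -3) = 6
n1.2.2 (MAX): max(-2, -3) = -2
n1.2 (MIN): min(6, -2) = -2
n1.3.1 (MAX): max(-7, -4, 2, 4) = 4
n1.3.2 (MAX): max(4, 2, 8, 9) = 9
n1.3.3 (MAX): max(-7, 6) = 6
n1.3.4 (MAX): max(-4, 0) = 0
n1.3 (MIN): min(4, 9, 6, 0) = 0
n1 (MAX): max(-1, -2, 0) = 0
n2.1.1 (MAX): max(1, -8) = 1
n2.1.2 (MAX): max(2, 9) = 9
n2.1.3 (MAX): max(-5, 7, -4) = 7
n2.1 (MIN): min(1, 9, 7) = 1
n2.2.1 (MAX): max(-1, 6, 5) = 6
n2.2.2 (MAX): max(3, 4, 8) = 8
n2.2 (MIN): min(6, 8) = 6
n2 (MAX): max(1, 6) = 6
r (MIN): min(0, 6) = 0
MIN at r wants the lowest of {n1=0, n2=6}, so chooses n1.

n1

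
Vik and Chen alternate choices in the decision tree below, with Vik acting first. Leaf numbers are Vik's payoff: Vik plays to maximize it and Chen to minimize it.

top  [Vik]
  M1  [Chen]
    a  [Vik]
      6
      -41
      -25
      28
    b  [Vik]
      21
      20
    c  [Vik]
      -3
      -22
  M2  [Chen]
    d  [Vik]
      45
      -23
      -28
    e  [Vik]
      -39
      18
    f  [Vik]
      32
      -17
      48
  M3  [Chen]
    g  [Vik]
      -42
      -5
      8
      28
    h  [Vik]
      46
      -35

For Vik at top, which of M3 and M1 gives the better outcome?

g (Vik): max(-42, -5, 8, 28) = 28
h (Vik): max(46, -35) = 46
M3 (Chen): min(28, 46) = 28
a (Vik): max(6, -41, -25, 28) = 28
b (Vik): max(21, 20) = 21
c (Vik): max(-3, -22) = -3
M1 (Chen): min(28, 21, -3) = -3
Vik prefers the higher value; M3=28, M1=-3. M3 is better since 28 > -3.

M3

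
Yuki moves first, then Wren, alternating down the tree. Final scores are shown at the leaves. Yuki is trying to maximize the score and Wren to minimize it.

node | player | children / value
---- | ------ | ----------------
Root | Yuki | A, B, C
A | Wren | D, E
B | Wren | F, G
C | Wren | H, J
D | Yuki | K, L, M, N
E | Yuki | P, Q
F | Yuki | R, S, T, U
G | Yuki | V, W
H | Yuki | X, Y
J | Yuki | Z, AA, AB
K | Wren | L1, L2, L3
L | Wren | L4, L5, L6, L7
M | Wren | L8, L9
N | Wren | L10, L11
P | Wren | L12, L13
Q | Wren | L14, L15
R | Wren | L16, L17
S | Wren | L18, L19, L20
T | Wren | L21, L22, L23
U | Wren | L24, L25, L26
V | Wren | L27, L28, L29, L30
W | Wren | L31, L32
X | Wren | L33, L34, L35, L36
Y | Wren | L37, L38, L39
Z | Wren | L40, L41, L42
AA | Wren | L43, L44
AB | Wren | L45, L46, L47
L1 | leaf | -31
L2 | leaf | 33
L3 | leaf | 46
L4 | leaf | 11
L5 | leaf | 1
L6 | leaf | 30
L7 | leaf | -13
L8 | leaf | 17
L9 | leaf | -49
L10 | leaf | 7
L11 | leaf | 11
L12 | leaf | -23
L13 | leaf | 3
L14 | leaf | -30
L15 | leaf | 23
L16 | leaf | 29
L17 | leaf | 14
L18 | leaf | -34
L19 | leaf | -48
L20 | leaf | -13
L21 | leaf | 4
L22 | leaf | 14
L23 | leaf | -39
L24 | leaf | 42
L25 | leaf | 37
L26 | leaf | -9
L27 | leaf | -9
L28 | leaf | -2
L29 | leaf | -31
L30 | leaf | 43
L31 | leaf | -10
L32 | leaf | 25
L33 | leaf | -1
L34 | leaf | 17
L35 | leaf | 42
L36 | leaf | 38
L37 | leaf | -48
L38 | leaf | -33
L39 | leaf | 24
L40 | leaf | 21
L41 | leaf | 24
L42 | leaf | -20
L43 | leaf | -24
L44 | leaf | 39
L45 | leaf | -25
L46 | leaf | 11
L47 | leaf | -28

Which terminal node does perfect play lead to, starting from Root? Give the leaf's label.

L31

K (Wren): min(-31, 33, 46) = -31
L (Wren): min(11, 1, 30, -13) = -13
M (Wren): min(17, -49) = -49
N (Wren): min(7, 11) = 7
D (Yuki): max(-31, -13, -49, 7) = 7
P (Wren): min(-23, 3) = -23
Q (Wren): min(-30, 23) = -30
E (Yuki): max(-23, -30) = -23
A (Wren): min(7, -23) = -23
R (Wren): min(29, 14) = 14
S (Wren): min(-34, -48, -13) = -48
T (Wren): min(4, 14, -39) = -39
U (Wren): min(42, 37, -9) = -9
F (Yuki): max(14, -48, -39, -9) = 14
V (Wren): min(-9, -2, -31, 43) = -31
W (Wren): min(-10, 25) = -10
G (Yuki): max(-31, -10) = -10
B (Wren): min(14, -10) = -10
X (Wren): min(-1, 17, 42, 38) = -1
Y (Wren): min(-48, -33, 24) = -48
H (Yuki): max(-1, -48) = -1
Z (Wren): min(21, 24, -20) = -20
AA (Wren): min(-24, 39) = -24
AB (Wren): min(-25, 11, -28) = -28
J (Yuki): max(-20, -24, -28) = -20
C (Wren): min(-1, -20) = -20
Root (Yuki): max(-23, -10, -20) = -10
At Root, Yuki picks B (highest: -10).
At B, Wren picks G (lowest: -10).
At G, Yuki picks W (highest: -10).
At W, Wren picks L31 (lowest: -10).
Terminal value -10.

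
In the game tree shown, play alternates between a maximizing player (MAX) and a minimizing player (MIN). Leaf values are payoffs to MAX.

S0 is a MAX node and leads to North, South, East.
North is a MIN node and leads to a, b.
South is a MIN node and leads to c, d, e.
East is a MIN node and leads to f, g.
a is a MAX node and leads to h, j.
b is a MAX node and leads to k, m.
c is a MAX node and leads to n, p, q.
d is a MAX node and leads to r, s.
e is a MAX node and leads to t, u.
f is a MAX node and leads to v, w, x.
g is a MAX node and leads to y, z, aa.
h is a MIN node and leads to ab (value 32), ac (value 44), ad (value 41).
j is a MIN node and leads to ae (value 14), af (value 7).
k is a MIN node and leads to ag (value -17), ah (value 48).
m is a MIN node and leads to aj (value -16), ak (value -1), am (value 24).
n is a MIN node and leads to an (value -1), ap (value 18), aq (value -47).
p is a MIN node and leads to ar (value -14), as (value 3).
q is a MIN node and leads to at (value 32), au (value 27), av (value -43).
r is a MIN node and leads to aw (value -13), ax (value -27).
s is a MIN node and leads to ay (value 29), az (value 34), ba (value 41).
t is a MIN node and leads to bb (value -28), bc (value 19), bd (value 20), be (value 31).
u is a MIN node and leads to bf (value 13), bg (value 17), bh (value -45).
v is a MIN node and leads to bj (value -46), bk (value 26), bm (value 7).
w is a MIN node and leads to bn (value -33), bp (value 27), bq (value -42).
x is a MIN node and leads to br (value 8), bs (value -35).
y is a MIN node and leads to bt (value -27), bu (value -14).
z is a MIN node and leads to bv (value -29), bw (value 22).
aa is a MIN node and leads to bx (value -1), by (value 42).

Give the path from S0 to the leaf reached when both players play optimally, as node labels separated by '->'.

S0 -> North -> b -> m -> aj

h (MIN): min(32, 44, 41) = 32
j (MIN): min(14, 7) = 7
a (MAX): max(32, 7) = 32
k (MIN): min(-17, 48) = -17
m (MIN): min(-16, -1, 24) = -16
b (MAX): max(-17, -16) = -16
North (MIN): min(32, -16) = -16
n (MIN): min(-1, 18, -47) = -47
p (MIN): min(-14, 3) = -14
q (MIN): min(32, 27, -43) = -43
c (MAX): max(-47, -14, -43) = -14
r (MIN): min(-13, -27) = -27
s (MIN): min(29, 34, 41) = 29
d (MAX): max(-27, 29) = 29
t (MIN): min(-28, 19, 20, 31) = -28
u (MIN): min(13, 17, -45) = -45
e (MAX): max(-28, -45) = -28
South (MIN): min(-14, 29, -28) = -28
v (MIN): min(-46, 26, 7) = -46
w (MIN): min(-33, 27, -42) = -42
x (MIN): min(8, -35) = -35
f (MAX): max(-46, -42, -35) = -35
y (MIN): min(-27, -14) = -27
z (MIN): min(-29, 22) = -29
aa (MIN): min(-1, 42) = -1
g (MAX): max(-27, -29, -1) = -1
East (MIN): min(-35, -1) = -35
S0 (MAX): max(-16, -28, -35) = -16
At S0, MAX picks North (highest: -16).
At North, MIN picks b (lowest: -16).
At b, MAX picks m (highest: -16).
At m, MIN picks aj (lowest: -16).
Terminal value -16.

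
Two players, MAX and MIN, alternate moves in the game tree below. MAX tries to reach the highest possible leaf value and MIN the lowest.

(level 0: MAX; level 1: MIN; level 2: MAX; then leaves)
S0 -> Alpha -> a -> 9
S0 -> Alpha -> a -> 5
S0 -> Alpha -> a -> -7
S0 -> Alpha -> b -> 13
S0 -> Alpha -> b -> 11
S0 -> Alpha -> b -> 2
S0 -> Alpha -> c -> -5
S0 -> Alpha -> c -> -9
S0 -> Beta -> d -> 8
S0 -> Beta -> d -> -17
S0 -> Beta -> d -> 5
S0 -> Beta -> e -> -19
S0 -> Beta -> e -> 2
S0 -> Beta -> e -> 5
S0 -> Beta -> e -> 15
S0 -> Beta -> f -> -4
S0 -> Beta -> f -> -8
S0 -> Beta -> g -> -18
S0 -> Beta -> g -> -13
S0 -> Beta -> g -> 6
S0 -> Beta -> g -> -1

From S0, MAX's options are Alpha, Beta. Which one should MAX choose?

a (MAX): max(9, 5, -7) = 9
b (MAX): max(13, 11, 2) = 13
c (MAX): max(-5, -9) = -5
Alpha (MIN): min(9, 13, -5) = -5
d (MAX): max(8, -17, 5) = 8
e (MAX): max(-19, 2, 5, 15) = 15
f (MAX): max(-4, -8) = -4
g (MAX): max(-18, -13, 6, -1) = 6
Beta (MIN): min(8, 15, -4, 6) = -4
S0 (MAX): max(-5, -4) = -4
MAX at S0 wants the highest of {Alpha=-5, Beta=-4}, so chooses Beta.

Beta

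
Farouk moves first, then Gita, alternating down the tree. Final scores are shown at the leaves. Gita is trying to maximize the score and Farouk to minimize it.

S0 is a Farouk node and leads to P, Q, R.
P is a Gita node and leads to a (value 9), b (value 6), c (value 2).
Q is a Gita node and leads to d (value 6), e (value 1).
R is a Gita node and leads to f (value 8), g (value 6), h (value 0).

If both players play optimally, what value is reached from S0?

P (Gita): max(9, 6, 2) = 9
Q (Gita): max(6, 1) = 6
R (Gita): max(8, 6, 0) = 8
S0 (Farouk): min(9, 6, 8) = 6

6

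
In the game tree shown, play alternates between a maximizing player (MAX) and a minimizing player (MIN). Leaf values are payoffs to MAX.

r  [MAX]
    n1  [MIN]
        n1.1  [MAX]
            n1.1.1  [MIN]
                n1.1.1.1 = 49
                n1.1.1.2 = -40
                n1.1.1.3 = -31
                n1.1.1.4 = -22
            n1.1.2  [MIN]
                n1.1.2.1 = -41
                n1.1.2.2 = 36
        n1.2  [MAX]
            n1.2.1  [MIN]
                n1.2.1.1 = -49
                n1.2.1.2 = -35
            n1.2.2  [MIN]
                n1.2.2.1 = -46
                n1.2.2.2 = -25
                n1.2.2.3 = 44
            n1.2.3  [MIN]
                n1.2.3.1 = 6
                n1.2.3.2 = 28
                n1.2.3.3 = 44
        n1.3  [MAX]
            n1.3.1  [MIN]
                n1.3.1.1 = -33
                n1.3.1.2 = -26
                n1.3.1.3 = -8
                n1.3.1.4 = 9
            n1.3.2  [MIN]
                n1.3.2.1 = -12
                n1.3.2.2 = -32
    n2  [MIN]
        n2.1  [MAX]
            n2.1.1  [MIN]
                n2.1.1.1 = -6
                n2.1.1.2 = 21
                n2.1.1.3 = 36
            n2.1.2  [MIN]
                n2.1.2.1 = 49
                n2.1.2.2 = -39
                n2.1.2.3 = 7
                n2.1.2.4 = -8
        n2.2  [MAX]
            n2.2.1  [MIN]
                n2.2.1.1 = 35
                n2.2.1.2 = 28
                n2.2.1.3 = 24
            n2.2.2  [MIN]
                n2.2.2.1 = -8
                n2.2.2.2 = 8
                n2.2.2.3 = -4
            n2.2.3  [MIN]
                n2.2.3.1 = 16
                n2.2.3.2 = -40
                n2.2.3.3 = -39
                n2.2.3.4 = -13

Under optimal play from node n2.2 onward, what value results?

24

n2.2.1 (MIN): min(35, 28, 24) = 24
n2.2.2 (MIN): min(-8, 8, -4) = -8
n2.2.3 (MIN): min(16, -40, -39, -13) = -40
n2.2 (MAX): max(24, -8, -40) = 24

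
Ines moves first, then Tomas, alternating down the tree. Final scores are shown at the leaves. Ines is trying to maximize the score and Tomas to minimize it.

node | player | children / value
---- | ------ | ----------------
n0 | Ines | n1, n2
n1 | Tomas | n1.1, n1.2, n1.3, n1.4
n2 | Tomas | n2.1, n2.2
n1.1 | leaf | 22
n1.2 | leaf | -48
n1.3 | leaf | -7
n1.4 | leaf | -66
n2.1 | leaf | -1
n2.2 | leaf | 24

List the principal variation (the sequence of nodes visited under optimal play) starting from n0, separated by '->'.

n1 (Tomas): min(22, -48, -7, -66) = -66
n2 (Tomas): min(-1, 24) = -1
n0 (Ines): max(-66, -1) = -1
At n0, Ines picks n2 (highest: -1).
At n2, Tomas picks n2.1 (lowest: -1).
Terminal value -1.

n0 -> n2 -> n2.1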